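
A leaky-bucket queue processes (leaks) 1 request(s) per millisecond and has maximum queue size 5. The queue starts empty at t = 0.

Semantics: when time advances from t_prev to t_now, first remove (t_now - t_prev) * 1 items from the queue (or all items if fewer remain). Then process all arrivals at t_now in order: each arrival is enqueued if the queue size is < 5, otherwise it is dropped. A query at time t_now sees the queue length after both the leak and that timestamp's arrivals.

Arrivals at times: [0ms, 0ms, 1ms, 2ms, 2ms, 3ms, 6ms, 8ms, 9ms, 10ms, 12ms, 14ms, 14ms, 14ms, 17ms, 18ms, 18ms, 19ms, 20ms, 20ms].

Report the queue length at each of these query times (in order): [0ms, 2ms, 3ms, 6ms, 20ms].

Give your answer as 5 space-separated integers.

Queue lengths at query times:
  query t=0ms: backlog = 2
  query t=2ms: backlog = 3
  query t=3ms: backlog = 3
  query t=6ms: backlog = 1
  query t=20ms: backlog = 3

Answer: 2 3 3 1 3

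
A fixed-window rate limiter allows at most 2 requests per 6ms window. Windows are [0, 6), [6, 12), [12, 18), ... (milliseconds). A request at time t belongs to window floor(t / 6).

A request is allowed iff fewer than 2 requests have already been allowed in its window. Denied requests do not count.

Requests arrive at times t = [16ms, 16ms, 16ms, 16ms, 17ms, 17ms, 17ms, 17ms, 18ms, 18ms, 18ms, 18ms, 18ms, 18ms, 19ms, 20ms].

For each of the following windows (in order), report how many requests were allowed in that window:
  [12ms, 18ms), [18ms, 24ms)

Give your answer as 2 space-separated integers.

Processing requests:
  req#1 t=16ms (window 2): ALLOW
  req#2 t=16ms (window 2): ALLOW
  req#3 t=16ms (window 2): DENY
  req#4 t=16ms (window 2): DENY
  req#5 t=17ms (window 2): DENY
  req#6 t=17ms (window 2): DENY
  req#7 t=17ms (window 2): DENY
  req#8 t=17ms (window 2): DENY
  req#9 t=18ms (window 3): ALLOW
  req#10 t=18ms (window 3): ALLOW
  req#11 t=18ms (window 3): DENY
  req#12 t=18ms (window 3): DENY
  req#13 t=18ms (window 3): DENY
  req#14 t=18ms (window 3): DENY
  req#15 t=19ms (window 3): DENY
  req#16 t=20ms (window 3): DENY

Allowed counts by window: 2 2

Answer: 2 2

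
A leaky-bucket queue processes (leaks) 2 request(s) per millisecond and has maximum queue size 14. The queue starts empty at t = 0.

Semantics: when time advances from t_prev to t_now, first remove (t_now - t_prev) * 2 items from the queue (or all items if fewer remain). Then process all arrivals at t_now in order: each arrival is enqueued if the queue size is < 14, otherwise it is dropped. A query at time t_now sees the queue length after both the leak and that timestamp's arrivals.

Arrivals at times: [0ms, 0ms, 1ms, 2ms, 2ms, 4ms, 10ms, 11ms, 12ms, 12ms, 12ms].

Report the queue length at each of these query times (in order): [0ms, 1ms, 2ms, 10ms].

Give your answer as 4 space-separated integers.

Queue lengths at query times:
  query t=0ms: backlog = 2
  query t=1ms: backlog = 1
  query t=2ms: backlog = 2
  query t=10ms: backlog = 1

Answer: 2 1 2 1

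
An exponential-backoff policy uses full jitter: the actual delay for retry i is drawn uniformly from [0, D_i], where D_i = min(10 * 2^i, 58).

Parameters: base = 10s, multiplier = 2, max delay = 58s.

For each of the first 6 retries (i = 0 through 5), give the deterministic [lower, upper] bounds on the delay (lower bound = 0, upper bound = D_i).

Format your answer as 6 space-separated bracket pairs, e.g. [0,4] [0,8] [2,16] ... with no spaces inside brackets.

Computing bounds per retry:
  i=0: D_i=min(10*2^0,58)=10, bounds=[0,10]
  i=1: D_i=min(10*2^1,58)=20, bounds=[0,20]
  i=2: D_i=min(10*2^2,58)=40, bounds=[0,40]
  i=3: D_i=min(10*2^3,58)=58, bounds=[0,58]
  i=4: D_i=min(10*2^4,58)=58, bounds=[0,58]
  i=5: D_i=min(10*2^5,58)=58, bounds=[0,58]

Answer: [0,10] [0,20] [0,40] [0,58] [0,58] [0,58]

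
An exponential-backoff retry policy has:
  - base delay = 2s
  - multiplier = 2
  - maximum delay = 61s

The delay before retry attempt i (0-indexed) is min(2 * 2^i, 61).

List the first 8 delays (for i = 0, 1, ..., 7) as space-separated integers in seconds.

Answer: 2 4 8 16 32 61 61 61

Derivation:
Computing each delay:
  i=0: min(2*2^0, 61) = 2
  i=1: min(2*2^1, 61) = 4
  i=2: min(2*2^2, 61) = 8
  i=3: min(2*2^3, 61) = 16
  i=4: min(2*2^4, 61) = 32
  i=5: min(2*2^5, 61) = 61
  i=6: min(2*2^6, 61) = 61
  i=7: min(2*2^7, 61) = 61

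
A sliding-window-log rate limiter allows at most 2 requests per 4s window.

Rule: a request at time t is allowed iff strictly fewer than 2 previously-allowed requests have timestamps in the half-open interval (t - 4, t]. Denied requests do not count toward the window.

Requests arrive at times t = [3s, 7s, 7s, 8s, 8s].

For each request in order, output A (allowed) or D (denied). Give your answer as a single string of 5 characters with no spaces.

Tracking allowed requests in the window:
  req#1 t=3s: ALLOW
  req#2 t=7s: ALLOW
  req#3 t=7s: ALLOW
  req#4 t=8s: DENY
  req#5 t=8s: DENY

Answer: AAADD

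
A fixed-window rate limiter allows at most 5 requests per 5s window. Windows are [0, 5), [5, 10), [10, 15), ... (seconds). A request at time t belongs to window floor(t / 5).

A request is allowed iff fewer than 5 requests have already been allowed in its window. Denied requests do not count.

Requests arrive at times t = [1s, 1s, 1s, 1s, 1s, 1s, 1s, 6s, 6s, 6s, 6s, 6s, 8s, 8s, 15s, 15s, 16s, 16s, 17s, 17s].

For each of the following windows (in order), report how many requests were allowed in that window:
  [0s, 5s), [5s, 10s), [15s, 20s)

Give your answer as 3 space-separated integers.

Answer: 5 5 5

Derivation:
Processing requests:
  req#1 t=1s (window 0): ALLOW
  req#2 t=1s (window 0): ALLOW
  req#3 t=1s (window 0): ALLOW
  req#4 t=1s (window 0): ALLOW
  req#5 t=1s (window 0): ALLOW
  req#6 t=1s (window 0): DENY
  req#7 t=1s (window 0): DENY
  req#8 t=6s (window 1): ALLOW
  req#9 t=6s (window 1): ALLOW
  req#10 t=6s (window 1): ALLOW
  req#11 t=6s (window 1): ALLOW
  req#12 t=6s (window 1): ALLOW
  req#13 t=8s (window 1): DENY
  req#14 t=8s (window 1): DENY
  req#15 t=15s (window 3): ALLOW
  req#16 t=15s (window 3): ALLOW
  req#17 t=16s (window 3): ALLOW
  req#18 t=16s (window 3): ALLOW
  req#19 t=17s (window 3): ALLOW
  req#20 t=17s (window 3): DENY

Allowed counts by window: 5 5 5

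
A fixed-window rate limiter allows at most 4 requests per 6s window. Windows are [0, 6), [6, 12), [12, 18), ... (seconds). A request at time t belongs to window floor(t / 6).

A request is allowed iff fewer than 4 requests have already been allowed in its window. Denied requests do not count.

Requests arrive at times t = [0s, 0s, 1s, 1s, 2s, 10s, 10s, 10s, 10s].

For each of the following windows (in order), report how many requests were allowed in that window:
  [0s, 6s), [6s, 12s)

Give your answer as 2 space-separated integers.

Processing requests:
  req#1 t=0s (window 0): ALLOW
  req#2 t=0s (window 0): ALLOW
  req#3 t=1s (window 0): ALLOW
  req#4 t=1s (window 0): ALLOW
  req#5 t=2s (window 0): DENY
  req#6 t=10s (window 1): ALLOW
  req#7 t=10s (window 1): ALLOW
  req#8 t=10s (window 1): ALLOW
  req#9 t=10s (window 1): ALLOW

Allowed counts by window: 4 4

Answer: 4 4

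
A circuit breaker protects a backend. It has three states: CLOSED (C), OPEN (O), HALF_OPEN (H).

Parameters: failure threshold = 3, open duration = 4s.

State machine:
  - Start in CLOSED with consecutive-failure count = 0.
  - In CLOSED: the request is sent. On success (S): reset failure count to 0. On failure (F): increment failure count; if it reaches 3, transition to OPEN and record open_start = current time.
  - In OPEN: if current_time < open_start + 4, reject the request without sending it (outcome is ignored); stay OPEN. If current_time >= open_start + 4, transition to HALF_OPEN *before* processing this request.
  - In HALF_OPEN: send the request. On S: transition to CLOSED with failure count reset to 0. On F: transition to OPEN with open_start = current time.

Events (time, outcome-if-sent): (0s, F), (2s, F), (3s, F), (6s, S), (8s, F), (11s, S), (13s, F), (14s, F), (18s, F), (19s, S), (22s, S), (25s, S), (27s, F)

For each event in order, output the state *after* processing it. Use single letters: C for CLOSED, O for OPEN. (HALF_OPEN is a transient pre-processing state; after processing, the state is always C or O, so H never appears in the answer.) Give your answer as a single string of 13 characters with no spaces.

Answer: CCOOOOOOOOCCC

Derivation:
State after each event:
  event#1 t=0s outcome=F: state=CLOSED
  event#2 t=2s outcome=F: state=CLOSED
  event#3 t=3s outcome=F: state=OPEN
  event#4 t=6s outcome=S: state=OPEN
  event#5 t=8s outcome=F: state=OPEN
  event#6 t=11s outcome=S: state=OPEN
  event#7 t=13s outcome=F: state=OPEN
  event#8 t=14s outcome=F: state=OPEN
  event#9 t=18s outcome=F: state=OPEN
  event#10 t=19s outcome=S: state=OPEN
  event#11 t=22s outcome=S: state=CLOSED
  event#12 t=25s outcome=S: state=CLOSED
  event#13 t=27s outcome=F: state=CLOSED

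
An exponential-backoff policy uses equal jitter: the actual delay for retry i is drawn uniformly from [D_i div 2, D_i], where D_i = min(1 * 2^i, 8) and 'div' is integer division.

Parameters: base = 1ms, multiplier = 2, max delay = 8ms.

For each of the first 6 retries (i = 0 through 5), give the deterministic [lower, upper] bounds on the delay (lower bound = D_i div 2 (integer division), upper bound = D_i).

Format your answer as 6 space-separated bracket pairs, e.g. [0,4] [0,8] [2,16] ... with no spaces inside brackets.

Computing bounds per retry:
  i=0: D_i=min(1*2^0,8)=1, bounds=[0,1]
  i=1: D_i=min(1*2^1,8)=2, bounds=[1,2]
  i=2: D_i=min(1*2^2,8)=4, bounds=[2,4]
  i=3: D_i=min(1*2^3,8)=8, bounds=[4,8]
  i=4: D_i=min(1*2^4,8)=8, bounds=[4,8]
  i=5: D_i=min(1*2^5,8)=8, bounds=[4,8]

Answer: [0,1] [1,2] [2,4] [4,8] [4,8] [4,8]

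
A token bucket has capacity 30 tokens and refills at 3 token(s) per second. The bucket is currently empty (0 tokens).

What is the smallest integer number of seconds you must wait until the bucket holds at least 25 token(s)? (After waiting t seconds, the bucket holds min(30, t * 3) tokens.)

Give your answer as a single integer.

Need t * 3 >= 25, so t >= 25/3.
Smallest integer t = ceil(25/3) = 9.

Answer: 9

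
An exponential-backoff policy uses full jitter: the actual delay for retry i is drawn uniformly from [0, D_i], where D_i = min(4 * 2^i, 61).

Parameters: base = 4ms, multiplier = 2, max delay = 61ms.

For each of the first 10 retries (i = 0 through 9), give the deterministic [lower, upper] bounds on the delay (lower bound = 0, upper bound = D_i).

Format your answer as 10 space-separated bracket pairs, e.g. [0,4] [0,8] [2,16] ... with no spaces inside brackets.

Answer: [0,4] [0,8] [0,16] [0,32] [0,61] [0,61] [0,61] [0,61] [0,61] [0,61]

Derivation:
Computing bounds per retry:
  i=0: D_i=min(4*2^0,61)=4, bounds=[0,4]
  i=1: D_i=min(4*2^1,61)=8, bounds=[0,8]
  i=2: D_i=min(4*2^2,61)=16, bounds=[0,16]
  i=3: D_i=min(4*2^3,61)=32, bounds=[0,32]
  i=4: D_i=min(4*2^4,61)=61, bounds=[0,61]
  i=5: D_i=min(4*2^5,61)=61, bounds=[0,61]
  i=6: D_i=min(4*2^6,61)=61, bounds=[0,61]
  i=7: D_i=min(4*2^7,61)=61, bounds=[0,61]
  i=8: D_i=min(4*2^8,61)=61, bounds=[0,61]
  i=9: D_i=min(4*2^9,61)=61, bounds=[0,61]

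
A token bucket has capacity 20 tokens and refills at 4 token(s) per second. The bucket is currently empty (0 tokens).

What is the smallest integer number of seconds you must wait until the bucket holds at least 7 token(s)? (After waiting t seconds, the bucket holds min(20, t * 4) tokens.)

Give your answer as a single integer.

Answer: 2

Derivation:
Need t * 4 >= 7, so t >= 7/4.
Smallest integer t = ceil(7/4) = 2.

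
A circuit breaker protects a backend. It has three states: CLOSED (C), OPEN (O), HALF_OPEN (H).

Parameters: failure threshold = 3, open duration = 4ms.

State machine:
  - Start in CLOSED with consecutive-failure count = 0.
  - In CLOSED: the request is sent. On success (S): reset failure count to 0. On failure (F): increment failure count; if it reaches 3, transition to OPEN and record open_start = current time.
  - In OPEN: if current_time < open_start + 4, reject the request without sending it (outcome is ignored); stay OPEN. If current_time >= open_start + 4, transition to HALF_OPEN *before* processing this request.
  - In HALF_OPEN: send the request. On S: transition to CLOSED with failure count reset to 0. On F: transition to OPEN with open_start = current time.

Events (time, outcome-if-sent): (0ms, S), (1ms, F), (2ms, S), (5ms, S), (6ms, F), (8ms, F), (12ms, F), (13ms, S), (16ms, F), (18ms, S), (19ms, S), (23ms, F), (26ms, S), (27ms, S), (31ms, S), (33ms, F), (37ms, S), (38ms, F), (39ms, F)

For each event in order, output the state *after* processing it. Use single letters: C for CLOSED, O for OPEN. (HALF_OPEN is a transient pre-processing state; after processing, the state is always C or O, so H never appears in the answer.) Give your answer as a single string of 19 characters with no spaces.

State after each event:
  event#1 t=0ms outcome=S: state=CLOSED
  event#2 t=1ms outcome=F: state=CLOSED
  event#3 t=2ms outcome=S: state=CLOSED
  event#4 t=5ms outcome=S: state=CLOSED
  event#5 t=6ms outcome=F: state=CLOSED
  event#6 t=8ms outcome=F: state=CLOSED
  event#7 t=12ms outcome=F: state=OPEN
  event#8 t=13ms outcome=S: state=OPEN
  event#9 t=16ms outcome=F: state=OPEN
  event#10 t=18ms outcome=S: state=OPEN
  event#11 t=19ms outcome=S: state=OPEN
  event#12 t=23ms outcome=F: state=OPEN
  event#13 t=26ms outcome=S: state=OPEN
  event#14 t=27ms outcome=S: state=CLOSED
  event#15 t=31ms outcome=S: state=CLOSED
  event#16 t=33ms outcome=F: state=CLOSED
  event#17 t=37ms outcome=S: state=CLOSED
  event#18 t=38ms outcome=F: state=CLOSED
  event#19 t=39ms outcome=F: state=CLOSED

Answer: CCCCCCOOOOOOOCCCCCC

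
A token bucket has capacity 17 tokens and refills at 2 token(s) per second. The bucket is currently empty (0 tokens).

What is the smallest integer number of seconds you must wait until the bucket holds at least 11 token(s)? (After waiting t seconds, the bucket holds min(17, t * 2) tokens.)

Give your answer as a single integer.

Answer: 6

Derivation:
Need t * 2 >= 11, so t >= 11/2.
Smallest integer t = ceil(11/2) = 6.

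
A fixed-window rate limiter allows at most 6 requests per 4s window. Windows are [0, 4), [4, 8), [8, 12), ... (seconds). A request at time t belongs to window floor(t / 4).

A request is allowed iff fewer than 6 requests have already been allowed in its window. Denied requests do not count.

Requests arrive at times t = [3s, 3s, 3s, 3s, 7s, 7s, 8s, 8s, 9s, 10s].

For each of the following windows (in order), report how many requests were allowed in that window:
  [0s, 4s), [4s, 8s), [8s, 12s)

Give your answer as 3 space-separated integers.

Processing requests:
  req#1 t=3s (window 0): ALLOW
  req#2 t=3s (window 0): ALLOW
  req#3 t=3s (window 0): ALLOW
  req#4 t=3s (window 0): ALLOW
  req#5 t=7s (window 1): ALLOW
  req#6 t=7s (window 1): ALLOW
  req#7 t=8s (window 2): ALLOW
  req#8 t=8s (window 2): ALLOW
  req#9 t=9s (window 2): ALLOW
  req#10 t=10s (window 2): ALLOW

Allowed counts by window: 4 2 4

Answer: 4 2 4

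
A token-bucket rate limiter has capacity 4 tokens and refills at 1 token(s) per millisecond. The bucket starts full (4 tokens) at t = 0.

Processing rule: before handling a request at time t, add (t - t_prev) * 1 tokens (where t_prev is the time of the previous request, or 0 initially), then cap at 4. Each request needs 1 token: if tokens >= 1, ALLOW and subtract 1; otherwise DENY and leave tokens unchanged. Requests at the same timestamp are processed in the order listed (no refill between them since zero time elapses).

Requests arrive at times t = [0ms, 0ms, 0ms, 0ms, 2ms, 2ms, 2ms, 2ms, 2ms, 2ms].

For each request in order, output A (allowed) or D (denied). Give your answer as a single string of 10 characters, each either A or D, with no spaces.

Simulating step by step:
  req#1 t=0ms: ALLOW
  req#2 t=0ms: ALLOW
  req#3 t=0ms: ALLOW
  req#4 t=0ms: ALLOW
  req#5 t=2ms: ALLOW
  req#6 t=2ms: ALLOW
  req#7 t=2ms: DENY
  req#8 t=2ms: DENY
  req#9 t=2ms: DENY
  req#10 t=2ms: DENY

Answer: AAAAAADDDD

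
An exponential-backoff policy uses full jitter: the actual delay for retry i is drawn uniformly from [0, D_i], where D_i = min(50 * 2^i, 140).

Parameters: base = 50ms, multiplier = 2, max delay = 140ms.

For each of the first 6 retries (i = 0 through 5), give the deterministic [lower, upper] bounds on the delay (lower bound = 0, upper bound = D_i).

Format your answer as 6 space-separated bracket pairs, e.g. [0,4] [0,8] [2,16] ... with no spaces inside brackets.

Computing bounds per retry:
  i=0: D_i=min(50*2^0,140)=50, bounds=[0,50]
  i=1: D_i=min(50*2^1,140)=100, bounds=[0,100]
  i=2: D_i=min(50*2^2,140)=140, bounds=[0,140]
  i=3: D_i=min(50*2^3,140)=140, bounds=[0,140]
  i=4: D_i=min(50*2^4,140)=140, bounds=[0,140]
  i=5: D_i=min(50*2^5,140)=140, bounds=[0,140]

Answer: [0,50] [0,100] [0,140] [0,140] [0,140] [0,140]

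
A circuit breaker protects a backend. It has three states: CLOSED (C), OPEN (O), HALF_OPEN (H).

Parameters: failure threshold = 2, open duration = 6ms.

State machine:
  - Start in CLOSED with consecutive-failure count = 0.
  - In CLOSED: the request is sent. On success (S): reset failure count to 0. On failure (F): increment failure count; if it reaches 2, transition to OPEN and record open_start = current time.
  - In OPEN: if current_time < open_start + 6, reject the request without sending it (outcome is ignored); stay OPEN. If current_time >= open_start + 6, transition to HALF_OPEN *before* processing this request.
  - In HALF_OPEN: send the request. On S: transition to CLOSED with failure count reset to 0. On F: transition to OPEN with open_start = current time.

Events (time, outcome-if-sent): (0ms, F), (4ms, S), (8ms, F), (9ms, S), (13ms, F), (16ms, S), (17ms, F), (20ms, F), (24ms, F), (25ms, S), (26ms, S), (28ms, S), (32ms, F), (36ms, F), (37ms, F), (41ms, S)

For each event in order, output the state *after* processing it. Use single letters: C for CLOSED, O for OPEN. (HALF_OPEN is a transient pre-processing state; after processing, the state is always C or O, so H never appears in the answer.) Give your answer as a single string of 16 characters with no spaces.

State after each event:
  event#1 t=0ms outcome=F: state=CLOSED
  event#2 t=4ms outcome=S: state=CLOSED
  event#3 t=8ms outcome=F: state=CLOSED
  event#4 t=9ms outcome=S: state=CLOSED
  event#5 t=13ms outcome=F: state=CLOSED
  event#6 t=16ms outcome=S: state=CLOSED
  event#7 t=17ms outcome=F: state=CLOSED
  event#8 t=20ms outcome=F: state=OPEN
  event#9 t=24ms outcome=F: state=OPEN
  event#10 t=25ms outcome=S: state=OPEN
  event#11 t=26ms outcome=S: state=CLOSED
  event#12 t=28ms outcome=S: state=CLOSED
  event#13 t=32ms outcome=F: state=CLOSED
  event#14 t=36ms outcome=F: state=OPEN
  event#15 t=37ms outcome=F: state=OPEN
  event#16 t=41ms outcome=S: state=OPEN

Answer: CCCCCCCOOOCCCOOO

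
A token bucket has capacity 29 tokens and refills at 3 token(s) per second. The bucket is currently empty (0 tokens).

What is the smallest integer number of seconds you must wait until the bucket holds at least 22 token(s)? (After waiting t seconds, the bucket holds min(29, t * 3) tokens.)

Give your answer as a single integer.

Answer: 8

Derivation:
Need t * 3 >= 22, so t >= 22/3.
Smallest integer t = ceil(22/3) = 8.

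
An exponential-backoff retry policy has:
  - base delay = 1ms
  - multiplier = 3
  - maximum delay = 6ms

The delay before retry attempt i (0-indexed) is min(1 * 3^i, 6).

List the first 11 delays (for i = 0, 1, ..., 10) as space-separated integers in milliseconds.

Computing each delay:
  i=0: min(1*3^0, 6) = 1
  i=1: min(1*3^1, 6) = 3
  i=2: min(1*3^2, 6) = 6
  i=3: min(1*3^3, 6) = 6
  i=4: min(1*3^4, 6) = 6
  i=5: min(1*3^5, 6) = 6
  i=6: min(1*3^6, 6) = 6
  i=7: min(1*3^7, 6) = 6
  i=8: min(1*3^8, 6) = 6
  i=9: min(1*3^9, 6) = 6
  i=10: min(1*3^10, 6) = 6

Answer: 1 3 6 6 6 6 6 6 6 6 6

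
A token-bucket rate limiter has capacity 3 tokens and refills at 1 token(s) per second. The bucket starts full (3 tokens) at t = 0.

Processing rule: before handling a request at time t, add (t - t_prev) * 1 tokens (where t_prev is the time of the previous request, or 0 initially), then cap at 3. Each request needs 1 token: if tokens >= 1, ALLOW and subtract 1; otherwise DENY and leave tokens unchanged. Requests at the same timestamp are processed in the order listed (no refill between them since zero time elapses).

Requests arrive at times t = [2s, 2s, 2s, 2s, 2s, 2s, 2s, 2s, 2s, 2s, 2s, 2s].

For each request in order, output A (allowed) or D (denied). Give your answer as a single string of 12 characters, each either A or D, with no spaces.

Answer: AAADDDDDDDDD

Derivation:
Simulating step by step:
  req#1 t=2s: ALLOW
  req#2 t=2s: ALLOW
  req#3 t=2s: ALLOW
  req#4 t=2s: DENY
  req#5 t=2s: DENY
  req#6 t=2s: DENY
  req#7 t=2s: DENY
  req#8 t=2s: DENY
  req#9 t=2s: DENY
  req#10 t=2s: DENY
  req#11 t=2s: DENY
  req#12 t=2s: DENY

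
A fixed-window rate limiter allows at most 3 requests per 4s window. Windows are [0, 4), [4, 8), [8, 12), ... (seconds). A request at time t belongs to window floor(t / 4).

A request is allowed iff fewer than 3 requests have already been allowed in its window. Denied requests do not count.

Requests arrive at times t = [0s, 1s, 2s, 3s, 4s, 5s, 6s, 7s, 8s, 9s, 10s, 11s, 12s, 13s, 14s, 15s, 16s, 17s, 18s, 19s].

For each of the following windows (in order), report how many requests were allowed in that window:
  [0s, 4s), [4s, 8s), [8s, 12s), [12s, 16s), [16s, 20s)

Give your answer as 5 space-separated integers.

Processing requests:
  req#1 t=0s (window 0): ALLOW
  req#2 t=1s (window 0): ALLOW
  req#3 t=2s (window 0): ALLOW
  req#4 t=3s (window 0): DENY
  req#5 t=4s (window 1): ALLOW
  req#6 t=5s (window 1): ALLOW
  req#7 t=6s (window 1): ALLOW
  req#8 t=7s (window 1): DENY
  req#9 t=8s (window 2): ALLOW
  req#10 t=9s (window 2): ALLOW
  req#11 t=10s (window 2): ALLOW
  req#12 t=11s (window 2): DENY
  req#13 t=12s (window 3): ALLOW
  req#14 t=13s (window 3): ALLOW
  req#15 t=14s (window 3): ALLOW
  req#16 t=15s (window 3): DENY
  req#17 t=16s (window 4): ALLOW
  req#18 t=17s (window 4): ALLOW
  req#19 t=18s (window 4): ALLOW
  req#20 t=19s (window 4): DENY

Allowed counts by window: 3 3 3 3 3

Answer: 3 3 3 3 3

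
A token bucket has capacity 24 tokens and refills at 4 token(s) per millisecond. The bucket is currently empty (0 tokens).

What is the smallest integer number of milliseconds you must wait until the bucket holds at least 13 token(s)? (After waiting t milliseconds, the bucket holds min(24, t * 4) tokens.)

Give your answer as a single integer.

Answer: 4

Derivation:
Need t * 4 >= 13, so t >= 13/4.
Smallest integer t = ceil(13/4) = 4.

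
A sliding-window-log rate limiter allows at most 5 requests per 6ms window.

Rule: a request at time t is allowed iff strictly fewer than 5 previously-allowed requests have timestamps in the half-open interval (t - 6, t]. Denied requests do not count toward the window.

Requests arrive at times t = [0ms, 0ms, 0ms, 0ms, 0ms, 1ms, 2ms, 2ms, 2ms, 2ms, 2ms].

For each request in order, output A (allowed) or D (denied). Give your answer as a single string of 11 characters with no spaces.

Answer: AAAAADDDDDD

Derivation:
Tracking allowed requests in the window:
  req#1 t=0ms: ALLOW
  req#2 t=0ms: ALLOW
  req#3 t=0ms: ALLOW
  req#4 t=0ms: ALLOW
  req#5 t=0ms: ALLOW
  req#6 t=1ms: DENY
  req#7 t=2ms: DENY
  req#8 t=2ms: DENY
  req#9 t=2ms: DENY
  req#10 t=2ms: DENY
  req#11 t=2ms: DENY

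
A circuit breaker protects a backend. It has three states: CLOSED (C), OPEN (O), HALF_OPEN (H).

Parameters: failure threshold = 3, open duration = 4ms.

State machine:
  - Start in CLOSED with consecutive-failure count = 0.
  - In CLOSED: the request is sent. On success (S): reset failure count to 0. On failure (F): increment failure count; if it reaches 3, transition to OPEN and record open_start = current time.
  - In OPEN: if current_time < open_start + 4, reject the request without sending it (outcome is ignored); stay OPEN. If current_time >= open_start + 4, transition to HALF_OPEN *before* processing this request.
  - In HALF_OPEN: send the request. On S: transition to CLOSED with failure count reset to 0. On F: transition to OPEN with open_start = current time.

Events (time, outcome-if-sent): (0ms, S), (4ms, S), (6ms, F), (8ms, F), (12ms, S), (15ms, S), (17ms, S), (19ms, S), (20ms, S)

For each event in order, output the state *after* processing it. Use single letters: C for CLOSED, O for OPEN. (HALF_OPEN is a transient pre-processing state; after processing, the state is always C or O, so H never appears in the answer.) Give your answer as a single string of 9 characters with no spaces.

State after each event:
  event#1 t=0ms outcome=S: state=CLOSED
  event#2 t=4ms outcome=S: state=CLOSED
  event#3 t=6ms outcome=F: state=CLOSED
  event#4 t=8ms outcome=F: state=CLOSED
  event#5 t=12ms outcome=S: state=CLOSED
  event#6 t=15ms outcome=S: state=CLOSED
  event#7 t=17ms outcome=S: state=CLOSED
  event#8 t=19ms outcome=S: state=CLOSED
  event#9 t=20ms outcome=S: state=CLOSED

Answer: CCCCCCCCC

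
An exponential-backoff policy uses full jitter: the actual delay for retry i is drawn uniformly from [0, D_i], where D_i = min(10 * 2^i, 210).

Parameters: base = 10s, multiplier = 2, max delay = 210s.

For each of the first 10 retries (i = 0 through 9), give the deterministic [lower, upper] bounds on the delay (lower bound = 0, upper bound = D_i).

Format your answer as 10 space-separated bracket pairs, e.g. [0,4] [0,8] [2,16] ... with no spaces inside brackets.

Computing bounds per retry:
  i=0: D_i=min(10*2^0,210)=10, bounds=[0,10]
  i=1: D_i=min(10*2^1,210)=20, bounds=[0,20]
  i=2: D_i=min(10*2^2,210)=40, bounds=[0,40]
  i=3: D_i=min(10*2^3,210)=80, bounds=[0,80]
  i=4: D_i=min(10*2^4,210)=160, bounds=[0,160]
  i=5: D_i=min(10*2^5,210)=210, bounds=[0,210]
  i=6: D_i=min(10*2^6,210)=210, bounds=[0,210]
  i=7: D_i=min(10*2^7,210)=210, bounds=[0,210]
  i=8: D_i=min(10*2^8,210)=210, bounds=[0,210]
  i=9: D_i=min(10*2^9,210)=210, bounds=[0,210]

Answer: [0,10] [0,20] [0,40] [0,80] [0,160] [0,210] [0,210] [0,210] [0,210] [0,210]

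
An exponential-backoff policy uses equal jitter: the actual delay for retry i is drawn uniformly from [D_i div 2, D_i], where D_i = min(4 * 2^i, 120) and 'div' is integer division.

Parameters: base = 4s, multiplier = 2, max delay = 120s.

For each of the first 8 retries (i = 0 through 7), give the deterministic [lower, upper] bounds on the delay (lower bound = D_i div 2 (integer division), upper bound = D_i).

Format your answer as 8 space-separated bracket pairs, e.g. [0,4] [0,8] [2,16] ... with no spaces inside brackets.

Computing bounds per retry:
  i=0: D_i=min(4*2^0,120)=4, bounds=[2,4]
  i=1: D_i=min(4*2^1,120)=8, bounds=[4,8]
  i=2: D_i=min(4*2^2,120)=16, bounds=[8,16]
  i=3: D_i=min(4*2^3,120)=32, bounds=[16,32]
  i=4: D_i=min(4*2^4,120)=64, bounds=[32,64]
  i=5: D_i=min(4*2^5,120)=120, bounds=[60,120]
  i=6: D_i=min(4*2^6,120)=120, bounds=[60,120]
  i=7: D_i=min(4*2^7,120)=120, bounds=[60,120]

Answer: [2,4] [4,8] [8,16] [16,32] [32,64] [60,120] [60,120] [60,120]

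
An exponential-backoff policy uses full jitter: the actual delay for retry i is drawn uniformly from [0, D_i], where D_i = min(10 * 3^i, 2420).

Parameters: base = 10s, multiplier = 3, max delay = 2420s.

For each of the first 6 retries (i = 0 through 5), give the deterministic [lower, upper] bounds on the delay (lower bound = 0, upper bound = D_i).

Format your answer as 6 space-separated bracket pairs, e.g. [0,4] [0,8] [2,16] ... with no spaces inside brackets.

Answer: [0,10] [0,30] [0,90] [0,270] [0,810] [0,2420]

Derivation:
Computing bounds per retry:
  i=0: D_i=min(10*3^0,2420)=10, bounds=[0,10]
  i=1: D_i=min(10*3^1,2420)=30, bounds=[0,30]
  i=2: D_i=min(10*3^2,2420)=90, bounds=[0,90]
  i=3: D_i=min(10*3^3,2420)=270, bounds=[0,270]
  i=4: D_i=min(10*3^4,2420)=810, bounds=[0,810]
  i=5: D_i=min(10*3^5,2420)=2420, bounds=[0,2420]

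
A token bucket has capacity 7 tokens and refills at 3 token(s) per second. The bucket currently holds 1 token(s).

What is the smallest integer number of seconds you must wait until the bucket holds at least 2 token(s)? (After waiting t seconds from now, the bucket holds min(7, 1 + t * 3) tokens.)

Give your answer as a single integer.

Need 1 + t * 3 >= 2, so t >= 1/3.
Smallest integer t = ceil(1/3) = 1.

Answer: 1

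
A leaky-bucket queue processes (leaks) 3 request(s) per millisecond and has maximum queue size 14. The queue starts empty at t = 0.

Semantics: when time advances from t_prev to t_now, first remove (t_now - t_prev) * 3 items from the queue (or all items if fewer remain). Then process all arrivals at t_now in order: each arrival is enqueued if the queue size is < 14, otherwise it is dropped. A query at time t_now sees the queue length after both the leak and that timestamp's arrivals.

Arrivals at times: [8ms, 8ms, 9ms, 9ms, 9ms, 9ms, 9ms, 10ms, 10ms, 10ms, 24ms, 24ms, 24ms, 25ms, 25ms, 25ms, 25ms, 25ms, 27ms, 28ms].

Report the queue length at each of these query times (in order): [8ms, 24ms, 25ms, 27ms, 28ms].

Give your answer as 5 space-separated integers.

Answer: 2 3 5 1 1

Derivation:
Queue lengths at query times:
  query t=8ms: backlog = 2
  query t=24ms: backlog = 3
  query t=25ms: backlog = 5
  query t=27ms: backlog = 1
  query t=28ms: backlog = 1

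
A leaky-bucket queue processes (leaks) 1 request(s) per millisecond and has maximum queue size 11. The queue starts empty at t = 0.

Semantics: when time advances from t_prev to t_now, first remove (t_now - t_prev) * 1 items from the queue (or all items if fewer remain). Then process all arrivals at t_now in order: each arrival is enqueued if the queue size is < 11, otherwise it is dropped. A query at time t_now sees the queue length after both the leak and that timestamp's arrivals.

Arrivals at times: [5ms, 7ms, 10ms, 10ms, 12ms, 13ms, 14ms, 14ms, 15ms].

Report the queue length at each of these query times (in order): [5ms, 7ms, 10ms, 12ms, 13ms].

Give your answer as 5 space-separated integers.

Queue lengths at query times:
  query t=5ms: backlog = 1
  query t=7ms: backlog = 1
  query t=10ms: backlog = 2
  query t=12ms: backlog = 1
  query t=13ms: backlog = 1

Answer: 1 1 2 1 1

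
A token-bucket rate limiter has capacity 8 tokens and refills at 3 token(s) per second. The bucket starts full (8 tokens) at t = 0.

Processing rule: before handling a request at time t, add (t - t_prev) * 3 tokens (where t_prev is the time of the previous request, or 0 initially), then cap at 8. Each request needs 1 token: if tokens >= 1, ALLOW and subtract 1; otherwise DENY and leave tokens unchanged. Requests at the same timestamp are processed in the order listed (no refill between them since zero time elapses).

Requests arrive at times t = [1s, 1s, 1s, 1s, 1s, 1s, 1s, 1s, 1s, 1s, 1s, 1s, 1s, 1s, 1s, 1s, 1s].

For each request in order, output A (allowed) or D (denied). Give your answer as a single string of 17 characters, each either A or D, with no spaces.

Answer: AAAAAAAADDDDDDDDD

Derivation:
Simulating step by step:
  req#1 t=1s: ALLOW
  req#2 t=1s: ALLOW
  req#3 t=1s: ALLOW
  req#4 t=1s: ALLOW
  req#5 t=1s: ALLOW
  req#6 t=1s: ALLOW
  req#7 t=1s: ALLOW
  req#8 t=1s: ALLOW
  req#9 t=1s: DENY
  req#10 t=1s: DENY
  req#11 t=1s: DENY
  req#12 t=1s: DENY
  req#13 t=1s: DENY
  req#14 t=1s: DENY
  req#15 t=1s: DENY
  req#16 t=1s: DENY
  req#17 t=1s: DENY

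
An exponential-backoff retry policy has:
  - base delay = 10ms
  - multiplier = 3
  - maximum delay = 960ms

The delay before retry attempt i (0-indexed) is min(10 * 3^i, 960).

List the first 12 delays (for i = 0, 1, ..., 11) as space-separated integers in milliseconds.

Answer: 10 30 90 270 810 960 960 960 960 960 960 960

Derivation:
Computing each delay:
  i=0: min(10*3^0, 960) = 10
  i=1: min(10*3^1, 960) = 30
  i=2: min(10*3^2, 960) = 90
  i=3: min(10*3^3, 960) = 270
  i=4: min(10*3^4, 960) = 810
  i=5: min(10*3^5, 960) = 960
  i=6: min(10*3^6, 960) = 960
  i=7: min(10*3^7, 960) = 960
  i=8: min(10*3^8, 960) = 960
  i=9: min(10*3^9, 960) = 960
  i=10: min(10*3^10, 960) = 960
  i=11: min(10*3^11, 960) = 960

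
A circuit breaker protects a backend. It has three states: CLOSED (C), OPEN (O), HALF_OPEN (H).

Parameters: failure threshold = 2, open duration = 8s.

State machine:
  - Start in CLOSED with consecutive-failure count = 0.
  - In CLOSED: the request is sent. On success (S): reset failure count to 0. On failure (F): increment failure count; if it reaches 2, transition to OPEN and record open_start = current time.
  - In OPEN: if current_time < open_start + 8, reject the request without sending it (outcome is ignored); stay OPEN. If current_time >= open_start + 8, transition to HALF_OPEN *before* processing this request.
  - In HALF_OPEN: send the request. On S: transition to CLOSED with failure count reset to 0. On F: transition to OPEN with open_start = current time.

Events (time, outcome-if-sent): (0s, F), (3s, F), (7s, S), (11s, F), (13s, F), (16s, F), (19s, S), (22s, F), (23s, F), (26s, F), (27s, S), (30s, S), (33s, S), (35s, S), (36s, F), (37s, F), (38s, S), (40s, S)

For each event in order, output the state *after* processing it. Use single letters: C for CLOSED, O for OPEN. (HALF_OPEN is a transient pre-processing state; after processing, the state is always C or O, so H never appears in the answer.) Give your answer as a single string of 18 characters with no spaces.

State after each event:
  event#1 t=0s outcome=F: state=CLOSED
  event#2 t=3s outcome=F: state=OPEN
  event#3 t=7s outcome=S: state=OPEN
  event#4 t=11s outcome=F: state=OPEN
  event#5 t=13s outcome=F: state=OPEN
  event#6 t=16s outcome=F: state=OPEN
  event#7 t=19s outcome=S: state=CLOSED
  event#8 t=22s outcome=F: state=CLOSED
  event#9 t=23s outcome=F: state=OPEN
  event#10 t=26s outcome=F: state=OPEN
  event#11 t=27s outcome=S: state=OPEN
  event#12 t=30s outcome=S: state=OPEN
  event#13 t=33s outcome=S: state=CLOSED
  event#14 t=35s outcome=S: state=CLOSED
  event#15 t=36s outcome=F: state=CLOSED
  event#16 t=37s outcome=F: state=OPEN
  event#17 t=38s outcome=S: state=OPEN
  event#18 t=40s outcome=S: state=OPEN

Answer: COOOOOCCOOOOCCCOOO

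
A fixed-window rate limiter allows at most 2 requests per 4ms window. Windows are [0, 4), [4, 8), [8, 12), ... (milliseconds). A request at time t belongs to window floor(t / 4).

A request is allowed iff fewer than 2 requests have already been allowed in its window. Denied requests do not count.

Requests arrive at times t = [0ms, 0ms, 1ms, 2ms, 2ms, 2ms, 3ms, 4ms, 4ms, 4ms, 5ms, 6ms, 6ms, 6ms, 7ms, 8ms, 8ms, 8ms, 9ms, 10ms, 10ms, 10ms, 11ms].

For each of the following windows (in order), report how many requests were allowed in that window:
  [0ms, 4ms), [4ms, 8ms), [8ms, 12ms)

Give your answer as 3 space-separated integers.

Answer: 2 2 2

Derivation:
Processing requests:
  req#1 t=0ms (window 0): ALLOW
  req#2 t=0ms (window 0): ALLOW
  req#3 t=1ms (window 0): DENY
  req#4 t=2ms (window 0): DENY
  req#5 t=2ms (window 0): DENY
  req#6 t=2ms (window 0): DENY
  req#7 t=3ms (window 0): DENY
  req#8 t=4ms (window 1): ALLOW
  req#9 t=4ms (window 1): ALLOW
  req#10 t=4ms (window 1): DENY
  req#11 t=5ms (window 1): DENY
  req#12 t=6ms (window 1): DENY
  req#13 t=6ms (window 1): DENY
  req#14 t=6ms (window 1): DENY
  req#15 t=7ms (window 1): DENY
  req#16 t=8ms (window 2): ALLOW
  req#17 t=8ms (window 2): ALLOW
  req#18 t=8ms (window 2): DENY
  req#19 t=9ms (window 2): DENY
  req#20 t=10ms (window 2): DENY
  req#21 t=10ms (window 2): DENY
  req#22 t=10ms (window 2): DENY
  req#23 t=11ms (window 2): DENY

Allowed counts by window: 2 2 2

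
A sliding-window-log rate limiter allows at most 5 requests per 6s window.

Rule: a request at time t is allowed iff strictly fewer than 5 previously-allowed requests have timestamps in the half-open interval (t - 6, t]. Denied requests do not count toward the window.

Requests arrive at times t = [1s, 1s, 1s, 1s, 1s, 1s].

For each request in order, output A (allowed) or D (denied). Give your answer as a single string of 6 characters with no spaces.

Tracking allowed requests in the window:
  req#1 t=1s: ALLOW
  req#2 t=1s: ALLOW
  req#3 t=1s: ALLOW
  req#4 t=1s: ALLOW
  req#5 t=1s: ALLOW
  req#6 t=1s: DENY

Answer: AAAAAD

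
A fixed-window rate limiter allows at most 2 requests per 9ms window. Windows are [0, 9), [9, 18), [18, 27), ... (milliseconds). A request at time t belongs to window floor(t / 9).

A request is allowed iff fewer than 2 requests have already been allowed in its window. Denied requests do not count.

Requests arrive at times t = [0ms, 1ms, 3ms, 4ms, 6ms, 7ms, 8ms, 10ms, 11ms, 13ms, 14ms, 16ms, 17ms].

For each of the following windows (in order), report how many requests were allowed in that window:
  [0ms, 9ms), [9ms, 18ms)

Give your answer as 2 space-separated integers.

Processing requests:
  req#1 t=0ms (window 0): ALLOW
  req#2 t=1ms (window 0): ALLOW
  req#3 t=3ms (window 0): DENY
  req#4 t=4ms (window 0): DENY
  req#5 t=6ms (window 0): DENY
  req#6 t=7ms (window 0): DENY
  req#7 t=8ms (window 0): DENY
  req#8 t=10ms (window 1): ALLOW
  req#9 t=11ms (window 1): ALLOW
  req#10 t=13ms (window 1): DENY
  req#11 t=14ms (window 1): DENY
  req#12 t=16ms (window 1): DENY
  req#13 t=17ms (window 1): DENY

Allowed counts by window: 2 2

Answer: 2 2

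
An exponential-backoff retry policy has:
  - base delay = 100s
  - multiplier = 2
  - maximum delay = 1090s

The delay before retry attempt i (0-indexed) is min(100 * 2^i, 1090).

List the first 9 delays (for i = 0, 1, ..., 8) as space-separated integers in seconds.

Answer: 100 200 400 800 1090 1090 1090 1090 1090

Derivation:
Computing each delay:
  i=0: min(100*2^0, 1090) = 100
  i=1: min(100*2^1, 1090) = 200
  i=2: min(100*2^2, 1090) = 400
  i=3: min(100*2^3, 1090) = 800
  i=4: min(100*2^4, 1090) = 1090
  i=5: min(100*2^5, 1090) = 1090
  i=6: min(100*2^6, 1090) = 1090
  i=7: min(100*2^7, 1090) = 1090
  i=8: min(100*2^8, 1090) = 1090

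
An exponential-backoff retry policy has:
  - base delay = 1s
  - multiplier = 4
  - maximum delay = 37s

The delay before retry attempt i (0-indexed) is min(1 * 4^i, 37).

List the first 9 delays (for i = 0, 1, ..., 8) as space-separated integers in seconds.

Computing each delay:
  i=0: min(1*4^0, 37) = 1
  i=1: min(1*4^1, 37) = 4
  i=2: min(1*4^2, 37) = 16
  i=3: min(1*4^3, 37) = 37
  i=4: min(1*4^4, 37) = 37
  i=5: min(1*4^5, 37) = 37
  i=6: min(1*4^6, 37) = 37
  i=7: min(1*4^7, 37) = 37
  i=8: min(1*4^8, 37) = 37

Answer: 1 4 16 37 37 37 37 37 37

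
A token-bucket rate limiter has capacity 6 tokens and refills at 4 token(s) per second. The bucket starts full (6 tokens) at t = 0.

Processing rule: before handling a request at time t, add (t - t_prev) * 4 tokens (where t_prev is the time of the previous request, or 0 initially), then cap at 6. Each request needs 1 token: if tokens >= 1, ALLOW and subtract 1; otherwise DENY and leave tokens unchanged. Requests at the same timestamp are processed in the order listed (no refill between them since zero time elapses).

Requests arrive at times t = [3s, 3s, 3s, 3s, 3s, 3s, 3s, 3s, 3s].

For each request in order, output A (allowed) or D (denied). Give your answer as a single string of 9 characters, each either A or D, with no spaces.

Simulating step by step:
  req#1 t=3s: ALLOW
  req#2 t=3s: ALLOW
  req#3 t=3s: ALLOW
  req#4 t=3s: ALLOW
  req#5 t=3s: ALLOW
  req#6 t=3s: ALLOW
  req#7 t=3s: DENY
  req#8 t=3s: DENY
  req#9 t=3s: DENY

Answer: AAAAAADDD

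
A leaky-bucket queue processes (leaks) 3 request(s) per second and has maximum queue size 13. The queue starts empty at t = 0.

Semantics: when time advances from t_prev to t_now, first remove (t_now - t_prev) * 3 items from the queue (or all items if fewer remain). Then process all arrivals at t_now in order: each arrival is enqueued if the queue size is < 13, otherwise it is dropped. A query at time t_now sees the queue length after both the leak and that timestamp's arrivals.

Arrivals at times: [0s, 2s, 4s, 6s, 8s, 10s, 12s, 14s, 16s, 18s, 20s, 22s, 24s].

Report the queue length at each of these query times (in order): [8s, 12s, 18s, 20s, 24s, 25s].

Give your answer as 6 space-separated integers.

Queue lengths at query times:
  query t=8s: backlog = 1
  query t=12s: backlog = 1
  query t=18s: backlog = 1
  query t=20s: backlog = 1
  query t=24s: backlog = 1
  query t=25s: backlog = 0

Answer: 1 1 1 1 1 0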